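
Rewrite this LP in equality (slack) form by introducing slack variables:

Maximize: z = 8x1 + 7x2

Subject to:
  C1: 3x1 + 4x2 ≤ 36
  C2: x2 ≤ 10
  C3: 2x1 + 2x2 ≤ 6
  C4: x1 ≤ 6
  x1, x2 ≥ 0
max z = 8x1 + 7x2

s.t.
  3x1 + 4x2 + s1 = 36
  x2 + s2 = 10
  2x1 + 2x2 + s3 = 6
  x1 + s4 = 6
  x1, x2, s1, s2, s3, s4 ≥ 0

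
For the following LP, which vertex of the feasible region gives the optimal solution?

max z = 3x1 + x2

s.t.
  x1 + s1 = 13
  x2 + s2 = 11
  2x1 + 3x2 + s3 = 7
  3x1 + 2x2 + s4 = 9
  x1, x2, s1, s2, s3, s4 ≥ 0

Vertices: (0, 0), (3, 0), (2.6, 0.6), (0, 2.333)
Evaluating z = 3x1 + x2 at each vertex:
  (0, 0): z = 0
  (3, 0): z = 9
  (2.6, 0.6): z = 8.4
  (0, 2.333): z = 2.333

The largest value is z = 9, attained at (3, 0).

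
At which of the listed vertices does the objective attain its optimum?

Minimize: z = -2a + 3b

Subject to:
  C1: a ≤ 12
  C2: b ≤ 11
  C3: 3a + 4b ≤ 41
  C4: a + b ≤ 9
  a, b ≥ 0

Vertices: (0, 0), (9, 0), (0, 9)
(9, 0) with z = -18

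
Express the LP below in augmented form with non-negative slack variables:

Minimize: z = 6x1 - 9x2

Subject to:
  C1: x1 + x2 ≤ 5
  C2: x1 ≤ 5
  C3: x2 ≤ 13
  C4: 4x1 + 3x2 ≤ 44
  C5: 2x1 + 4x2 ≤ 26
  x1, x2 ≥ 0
min z = 6x1 - 9x2

s.t.
  x1 + x2 + s1 = 5
  x1 + s2 = 5
  x2 + s3 = 13
  4x1 + 3x2 + s4 = 44
  2x1 + 4x2 + s5 = 26
  x1, x2, s1, s2, s3, s4, s5 ≥ 0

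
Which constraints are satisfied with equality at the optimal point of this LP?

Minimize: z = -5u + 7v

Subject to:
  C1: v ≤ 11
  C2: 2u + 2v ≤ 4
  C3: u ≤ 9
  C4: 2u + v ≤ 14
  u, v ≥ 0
Optimal: u = 2, v = 0
Slack at optimum:
  C1: slack = 11
  C2: slack = 0 (binding)
  C3: slack = 7
  C4: slack = 10
  u ≥ 0: u = 2
  v ≥ 0: v = 0 (binding)
Binding constraints: C2, v ≥ 0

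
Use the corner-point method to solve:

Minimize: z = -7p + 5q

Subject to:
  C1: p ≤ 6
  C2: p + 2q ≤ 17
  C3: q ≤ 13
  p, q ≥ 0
Each vertex is the intersection of two constraint boundaries that also satisfies all remaining constraints:
  p = 0 and q = 0 → (0, 0)
  p = 6 and q = 0 → (6, 0)
  p = 6 and p + 2q = 17 → (6, 5.5)
  p + 2q = 17 and p = 0 → (0, 8.5)

Evaluating z = -7p + 5q at each vertex:
  (0, 0): z = 0
  (6, 0): z = -42
  (6, 5.5): z = -14.5
  (0, 8.5): z = 42.5

The minimum is at (6, 0) with z = -42.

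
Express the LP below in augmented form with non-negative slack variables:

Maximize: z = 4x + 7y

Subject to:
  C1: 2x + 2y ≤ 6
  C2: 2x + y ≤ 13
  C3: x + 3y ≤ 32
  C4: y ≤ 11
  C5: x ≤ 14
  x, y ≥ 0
max z = 4x + 7y

s.t.
  2x + 2y + s1 = 6
  2x + y + s2 = 13
  x + 3y + s3 = 32
  y + s4 = 11
  x + s5 = 14
  x, y, s1, s2, s3, s4, s5 ≥ 0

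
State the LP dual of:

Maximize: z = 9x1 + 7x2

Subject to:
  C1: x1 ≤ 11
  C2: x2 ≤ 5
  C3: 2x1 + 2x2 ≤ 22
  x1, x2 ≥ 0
Minimize: z = 11y1 + 5y2 + 22y3

Subject to:
  C1: -y1 - 2y3 ≤ -9
  C2: -y2 - 2y3 ≤ -7
  y1, y2, y3 ≥ 0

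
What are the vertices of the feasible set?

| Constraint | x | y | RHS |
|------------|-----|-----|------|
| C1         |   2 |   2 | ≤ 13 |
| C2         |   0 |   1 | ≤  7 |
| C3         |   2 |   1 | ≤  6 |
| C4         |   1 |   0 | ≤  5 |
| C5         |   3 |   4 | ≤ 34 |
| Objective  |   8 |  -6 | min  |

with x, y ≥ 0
Each vertex is the intersection of two constraint boundaries that also satisfies all remaining constraints:
  x = 0 and y = 0 → (0, 0)
  2x + y = 6 and y = 0 → (3, 0)
  2x + y = 6 and x = 0 → (0, 6)

Vertices: (0, 0), (3, 0), (0, 6)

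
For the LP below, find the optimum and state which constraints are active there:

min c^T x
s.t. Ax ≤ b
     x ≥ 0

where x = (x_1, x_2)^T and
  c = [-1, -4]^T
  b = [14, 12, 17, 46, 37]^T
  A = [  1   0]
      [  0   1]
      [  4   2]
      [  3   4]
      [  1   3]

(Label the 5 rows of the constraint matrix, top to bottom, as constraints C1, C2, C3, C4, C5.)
Optimal: x_1 = 0, x_2 = 8.5
Slack at optimum:
  C1: slack = 14
  C2: slack = 3.5
  C3: slack = 0 (binding)
  C4: slack = 12
  C5: slack = 11.5
  x_1 ≥ 0: x_1 = 0 (binding)
  x_2 ≥ 0: x_2 = 8.5
Binding constraints: C3, x_1 ≥ 0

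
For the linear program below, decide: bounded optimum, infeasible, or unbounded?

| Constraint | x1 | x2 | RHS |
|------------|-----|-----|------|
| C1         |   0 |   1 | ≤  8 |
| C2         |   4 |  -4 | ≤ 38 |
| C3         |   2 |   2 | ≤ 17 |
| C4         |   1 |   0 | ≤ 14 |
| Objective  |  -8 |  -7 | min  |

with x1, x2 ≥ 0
The point (8.5, 0) satisfies every constraint, so the LP is feasible; the constraints give x1 ≤ 14 and x2 ≤ 8, which with x1, x2 ≥ 0 keep the feasible region inside a bounded box. A feasible, bounded LP attains a finite optimum at a vertex.

Feasible with finite optimum z* = -68 at (8.5, 0).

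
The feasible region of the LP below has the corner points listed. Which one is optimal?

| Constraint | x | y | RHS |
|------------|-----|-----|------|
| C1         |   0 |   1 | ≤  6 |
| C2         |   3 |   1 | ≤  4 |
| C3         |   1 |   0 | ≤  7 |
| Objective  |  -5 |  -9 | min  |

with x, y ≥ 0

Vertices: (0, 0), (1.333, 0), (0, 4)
Evaluating z = -5x - 9y at each vertex:
  (0, 0): z = 0
  (1.333, 0): z = -6.667
  (0, 4): z = -36

The smallest value is z = -36, attained at (0, 4).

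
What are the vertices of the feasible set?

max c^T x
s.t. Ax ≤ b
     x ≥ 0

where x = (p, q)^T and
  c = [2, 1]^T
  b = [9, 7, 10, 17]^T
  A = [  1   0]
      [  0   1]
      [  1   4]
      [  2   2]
Each vertex is the intersection of two constraint boundaries that also satisfies all remaining constraints:
  p = 0 and q = 0 → (0, 0)
  2p + 2q = 17 and q = 0 → (8.5, 0)
  p + 4q = 10 and 2p + 2q = 17 → (8, 0.5)
  p + 4q = 10 and p = 0 → (0, 2.5)

Vertices: (0, 0), (8.5, 0), (8, 0.5), (0, 2.5)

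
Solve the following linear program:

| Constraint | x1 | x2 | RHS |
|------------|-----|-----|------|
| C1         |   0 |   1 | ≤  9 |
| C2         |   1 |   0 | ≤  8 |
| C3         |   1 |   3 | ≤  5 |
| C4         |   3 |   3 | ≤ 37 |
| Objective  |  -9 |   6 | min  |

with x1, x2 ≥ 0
Each vertex is the intersection of two constraint boundaries that also satisfies all remaining constraints:
  x1 = 0 and x2 = 0 → (0, 0)
  x1 + 3x2 = 5 and x2 = 0 → (5, 0)
  x1 + 3x2 = 5 and x1 = 0 → (0, 1.667)

Evaluating z = -9x1 + 6x2 at each vertex:
  (0, 0): z = 0
  (5, 0): z = -45
  (0, 1.667): z = 10

The minimum is at (5, 0) with z = -45.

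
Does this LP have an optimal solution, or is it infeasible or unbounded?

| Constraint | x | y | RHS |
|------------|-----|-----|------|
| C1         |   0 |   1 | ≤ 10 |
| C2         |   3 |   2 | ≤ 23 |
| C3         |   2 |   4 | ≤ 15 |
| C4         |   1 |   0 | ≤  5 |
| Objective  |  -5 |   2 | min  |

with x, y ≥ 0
The point (5, 0) satisfies every constraint, so the LP is feasible; the constraints give x ≤ 5 and y ≤ 10, which with x, y ≥ 0 keep the feasible region inside a bounded box. A feasible, bounded LP attains a finite optimum at a vertex.

Evaluating z = -5x + 2y at each vertex:
  (0, 0): z = 0
  (5, 0): z = -25
  (5, 1.25): z = -22.5
  (0, 3.75): z = 7.5

The LP has an optimal solution: (5, 0) with z = -25.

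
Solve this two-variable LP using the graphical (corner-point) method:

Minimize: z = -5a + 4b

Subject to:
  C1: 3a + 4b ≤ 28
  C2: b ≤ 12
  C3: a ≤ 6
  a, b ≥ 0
Each vertex is the intersection of two constraint boundaries that also satisfies all remaining constraints:
  a = 0 and b = 0 → (0, 0)
  a = 6 and b = 0 → (6, 0)
  3a + 4b = 28 and a = 6 → (6, 2.5)
  3a + 4b = 28 and a = 0 → (0, 7)

Evaluating z = -5a + 4b at each vertex:
  (0, 0): z = 0
  (6, 0): z = -30
  (6, 2.5): z = -20
  (0, 7): z = 28

The minimum is at (6, 0) with z = -30.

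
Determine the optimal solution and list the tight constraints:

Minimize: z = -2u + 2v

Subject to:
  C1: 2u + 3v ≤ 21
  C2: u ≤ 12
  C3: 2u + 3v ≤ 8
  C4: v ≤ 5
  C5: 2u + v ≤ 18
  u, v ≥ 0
Optimal: u = 4, v = 0
Slack at optimum:
  C1: slack = 13
  C2: slack = 8
  C3: slack = 0 (binding)
  C4: slack = 5
  C5: slack = 10
  u ≥ 0: u = 4
  v ≥ 0: v = 0 (binding)
Binding constraints: C3, v ≥ 0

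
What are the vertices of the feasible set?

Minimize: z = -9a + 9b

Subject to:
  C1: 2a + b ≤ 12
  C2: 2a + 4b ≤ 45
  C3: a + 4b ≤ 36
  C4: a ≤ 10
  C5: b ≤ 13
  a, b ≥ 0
Each vertex is the intersection of two constraint boundaries that also satisfies all remaining constraints:
  a = 0 and b = 0 → (0, 0)
  2a + b = 12 and b = 0 → (6, 0)
  2a + b = 12 and a + 4b = 36 → (1.714, 8.571)
  a + 4b = 36 and a = 0 → (0, 9)

Vertices: (0, 0), (6, 0), (1.714, 8.571), (0, 9)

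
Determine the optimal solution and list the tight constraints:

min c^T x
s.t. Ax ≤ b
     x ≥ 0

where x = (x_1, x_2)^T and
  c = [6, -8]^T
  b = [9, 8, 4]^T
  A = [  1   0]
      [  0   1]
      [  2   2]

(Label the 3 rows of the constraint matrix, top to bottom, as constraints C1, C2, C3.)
Optimal: x_1 = 0, x_2 = 2
Slack at optimum:
  C1: slack = 9
  C2: slack = 6
  C3: slack = 0 (binding)
  x_1 ≥ 0: x_1 = 0 (binding)
  x_2 ≥ 0: x_2 = 2
Binding constraints: C3, x_1 ≥ 0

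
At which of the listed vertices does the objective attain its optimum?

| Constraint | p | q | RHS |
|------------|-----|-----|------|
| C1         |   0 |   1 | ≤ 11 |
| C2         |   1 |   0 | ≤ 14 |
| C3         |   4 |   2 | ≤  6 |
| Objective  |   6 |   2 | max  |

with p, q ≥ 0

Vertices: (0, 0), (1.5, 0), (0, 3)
(1.5, 0) with z = 9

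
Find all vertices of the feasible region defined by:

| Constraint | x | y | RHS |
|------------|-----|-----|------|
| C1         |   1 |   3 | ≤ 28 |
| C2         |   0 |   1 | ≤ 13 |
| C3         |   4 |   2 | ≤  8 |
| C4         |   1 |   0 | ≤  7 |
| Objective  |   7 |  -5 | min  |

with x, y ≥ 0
Each vertex is the intersection of two constraint boundaries that also satisfies all remaining constraints:
  x = 0 and y = 0 → (0, 0)
  4x + 2y = 8 and y = 0 → (2, 0)
  4x + 2y = 8 and x = 0 → (0, 4)

Vertices: (0, 0), (2, 0), (0, 4)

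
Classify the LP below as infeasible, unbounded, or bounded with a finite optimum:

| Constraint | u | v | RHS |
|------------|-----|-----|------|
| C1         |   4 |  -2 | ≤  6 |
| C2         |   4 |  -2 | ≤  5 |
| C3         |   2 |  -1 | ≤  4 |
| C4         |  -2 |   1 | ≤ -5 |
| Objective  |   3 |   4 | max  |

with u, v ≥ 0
C3 requires 2u - v ≤ 4, while C4 (-2u + v ≤ -5) is equivalent to 2u - v ≥ 5. Together they would need 5 ≤ 2u - v ≤ 4, which is impossible since 5 > 4. No point satisfies all constraints.

Infeasible: no point satisfies all constraints simultaneously.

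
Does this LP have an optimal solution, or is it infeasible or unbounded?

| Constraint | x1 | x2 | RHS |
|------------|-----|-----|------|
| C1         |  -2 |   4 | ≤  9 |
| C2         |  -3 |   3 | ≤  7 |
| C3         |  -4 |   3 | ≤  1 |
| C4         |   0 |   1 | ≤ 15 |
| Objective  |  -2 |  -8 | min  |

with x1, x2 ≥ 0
Feasible point: (0, 0) satisfies every constraint, so the LP is feasible.
Direction d = (1, 0): for each constraint row a, a·d ≤ 0 —
  (-2)(1) + (4)(0) = -2 ≤ 0
  (-3)(1) + (3)(0) = -3 ≤ 0
  (-4)(1) + (3)(0) = -4 ≤ 0
  (0)(1) + (1)(0) = 0 ≤ 0
and d ≥ 0, so (0, 0) + t·d stays feasible for every t ≥ 0. Along this ray z = -2x1 - 8x2 changes by -2 per unit t, so z → −∞.

Unbounded: there is a feasible ray along which z → −∞.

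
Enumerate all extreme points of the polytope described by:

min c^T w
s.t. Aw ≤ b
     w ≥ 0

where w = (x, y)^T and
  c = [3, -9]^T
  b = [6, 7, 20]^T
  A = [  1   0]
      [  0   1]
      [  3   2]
Each vertex is the intersection of two constraint boundaries that also satisfies all remaining constraints:
  x = 0 and y = 0 → (0, 0)
  x = 6 and y = 0 → (6, 0)
  x = 6 and 3x + 2y = 20 → (6, 1)
  y = 7 and 3x + 2y = 20 → (2, 7)
  y = 7 and x = 0 → (0, 7)

Vertices: (0, 0), (6, 0), (6, 1), (2, 7), (0, 7)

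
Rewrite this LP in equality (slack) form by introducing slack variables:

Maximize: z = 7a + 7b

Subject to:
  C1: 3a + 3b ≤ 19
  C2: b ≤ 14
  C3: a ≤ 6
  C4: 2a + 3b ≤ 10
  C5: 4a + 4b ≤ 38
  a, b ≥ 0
max z = 7a + 7b

s.t.
  3a + 3b + s1 = 19
  b + s2 = 14
  a + s3 = 6
  2a + 3b + s4 = 10
  4a + 4b + s5 = 38
  a, b, s1, s2, s3, s4, s5 ≥ 0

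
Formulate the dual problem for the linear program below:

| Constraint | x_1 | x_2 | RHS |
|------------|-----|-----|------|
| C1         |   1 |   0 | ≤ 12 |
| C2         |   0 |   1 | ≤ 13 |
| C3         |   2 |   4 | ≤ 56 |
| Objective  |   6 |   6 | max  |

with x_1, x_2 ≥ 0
Minimize: z = 12y1 + 13y2 + 56y3

Subject to:
  C1: -y1 - 2y3 ≤ -6
  C2: -y2 - 4y3 ≤ -6
  y1, y2, y3 ≥ 0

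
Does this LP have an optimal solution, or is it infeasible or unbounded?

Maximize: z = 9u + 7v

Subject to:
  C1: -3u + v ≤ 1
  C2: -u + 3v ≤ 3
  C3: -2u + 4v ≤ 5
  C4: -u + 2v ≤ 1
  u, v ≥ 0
Feasible point: (0, 0) satisfies every constraint, so the LP is feasible.
Direction d = (1, 0): for each constraint row a, a·d ≤ 0 —
  (-3)(1) + (1)(0) = -3 ≤ 0
  (-1)(1) + (3)(0) = -1 ≤ 0
  (-2)(1) + (4)(0) = -2 ≤ 0
  (-1)(1) + (2)(0) = -1 ≤ 0
and d ≥ 0, so (0, 0) + t·d stays feasible for every t ≥ 0. Along this ray z = 9u + 7v changes by 9 per unit t, so z → +∞.

The LP is unbounded; z can be made arbitrarily large.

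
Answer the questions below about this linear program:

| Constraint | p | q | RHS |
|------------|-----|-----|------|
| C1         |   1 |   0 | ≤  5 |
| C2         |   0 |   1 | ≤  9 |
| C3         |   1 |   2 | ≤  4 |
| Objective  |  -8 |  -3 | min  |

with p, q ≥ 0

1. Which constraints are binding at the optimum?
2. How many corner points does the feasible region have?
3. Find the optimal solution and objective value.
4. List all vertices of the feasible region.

1. C3, q ≥ 0
2. 3
3. p = 4, q = 0, z = -32
4. (0, 0), (4, 0), (0, 2)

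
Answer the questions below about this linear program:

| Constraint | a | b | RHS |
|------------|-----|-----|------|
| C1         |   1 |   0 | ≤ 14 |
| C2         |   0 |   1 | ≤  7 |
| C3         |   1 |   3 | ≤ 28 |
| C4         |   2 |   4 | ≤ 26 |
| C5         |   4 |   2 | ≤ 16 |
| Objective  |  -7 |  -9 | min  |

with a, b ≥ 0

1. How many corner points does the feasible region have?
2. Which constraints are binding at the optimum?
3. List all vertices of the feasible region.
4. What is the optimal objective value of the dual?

1. 4
2. C4, C5
3. (0, 0), (4, 0), (1, 6), (0, 6.5)
4. -61 (by strong duality, equal to the primal optimum)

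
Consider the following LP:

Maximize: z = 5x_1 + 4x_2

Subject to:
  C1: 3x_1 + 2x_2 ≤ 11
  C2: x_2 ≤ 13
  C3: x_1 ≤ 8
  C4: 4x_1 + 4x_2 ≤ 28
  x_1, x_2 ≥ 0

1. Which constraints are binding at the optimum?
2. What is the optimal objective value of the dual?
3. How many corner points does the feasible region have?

1. C1, x_1 ≥ 0
2. 22 (by strong duality, equal to the primal optimum)
3. 3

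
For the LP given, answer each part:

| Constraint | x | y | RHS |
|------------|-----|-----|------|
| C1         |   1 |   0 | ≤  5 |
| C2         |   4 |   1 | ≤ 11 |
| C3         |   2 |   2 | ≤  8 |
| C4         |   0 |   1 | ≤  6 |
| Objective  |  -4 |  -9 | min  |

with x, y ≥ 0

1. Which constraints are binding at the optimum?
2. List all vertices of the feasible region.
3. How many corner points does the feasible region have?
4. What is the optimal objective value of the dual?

1. C3, x ≥ 0
2. (0, 0), (2.75, 0), (2.333, 1.667), (0, 4)
3. 4
4. -36 (by strong duality, equal to the primal optimum)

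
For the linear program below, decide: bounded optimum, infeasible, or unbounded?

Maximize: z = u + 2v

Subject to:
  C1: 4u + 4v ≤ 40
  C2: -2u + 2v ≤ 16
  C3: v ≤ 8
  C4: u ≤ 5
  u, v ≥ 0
The point (2, 8) satisfies every constraint, so the LP is feasible; the constraints give u ≤ 5 and v ≤ 8, which with u, v ≥ 0 keep the feasible region inside a bounded box. A feasible, bounded LP attains a finite optimum at a vertex.

The LP has an optimal solution: (2, 8) with z = 18.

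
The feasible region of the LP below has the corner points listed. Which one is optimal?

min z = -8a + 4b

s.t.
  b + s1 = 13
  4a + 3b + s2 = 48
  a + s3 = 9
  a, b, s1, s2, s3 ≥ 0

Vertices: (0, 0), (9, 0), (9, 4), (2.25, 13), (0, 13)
Evaluating z = -8a + 4b at each vertex:
  (0, 0): z = 0
  (9, 0): z = -72
  (9, 4): z = -56
  (2.25, 13): z = 34
  (0, 13): z = 52

The smallest value is z = -72, attained at (9, 0).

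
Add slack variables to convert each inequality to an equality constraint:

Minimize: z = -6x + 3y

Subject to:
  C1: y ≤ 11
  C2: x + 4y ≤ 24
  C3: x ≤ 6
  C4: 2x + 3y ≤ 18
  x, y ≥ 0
min z = -6x + 3y

s.t.
  y + s1 = 11
  x + 4y + s2 = 24
  x + s3 = 6
  2x + 3y + s4 = 18
  x, y, s1, s2, s3, s4 ≥ 0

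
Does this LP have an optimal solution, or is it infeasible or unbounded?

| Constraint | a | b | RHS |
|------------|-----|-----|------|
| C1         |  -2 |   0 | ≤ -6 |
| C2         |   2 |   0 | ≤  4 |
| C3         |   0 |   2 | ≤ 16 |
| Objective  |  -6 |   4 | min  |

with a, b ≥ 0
C2 requires 2a ≤ 4, while C1 (-2a ≤ -6) is equivalent to 2a ≥ 6. Together they would need 6 ≤ 2a ≤ 4, which is impossible since 6 > 4. No point satisfies all constraints.

Infeasible — the constraint set is empty.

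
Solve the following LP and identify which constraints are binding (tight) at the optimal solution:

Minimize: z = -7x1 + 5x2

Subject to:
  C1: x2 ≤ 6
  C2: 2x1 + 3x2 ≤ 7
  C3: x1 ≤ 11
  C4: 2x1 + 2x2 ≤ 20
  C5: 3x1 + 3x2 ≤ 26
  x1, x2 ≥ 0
Optimal: x1 = 3.5, x2 = 0
Slack at optimum:
  C1: slack = 6
  C2: slack = 0 (binding)
  C3: slack = 7.5
  C4: slack = 13
  C5: slack = 15.5
  x1 ≥ 0: x1 = 3.5
  x2 ≥ 0: x2 = 0 (binding)
Binding constraints: C2, x2 ≥ 0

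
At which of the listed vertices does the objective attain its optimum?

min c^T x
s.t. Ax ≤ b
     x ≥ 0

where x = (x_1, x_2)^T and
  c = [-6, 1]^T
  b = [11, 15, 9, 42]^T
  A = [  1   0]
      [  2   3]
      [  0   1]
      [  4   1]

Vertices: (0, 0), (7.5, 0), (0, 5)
(7.5, 0) with z = -45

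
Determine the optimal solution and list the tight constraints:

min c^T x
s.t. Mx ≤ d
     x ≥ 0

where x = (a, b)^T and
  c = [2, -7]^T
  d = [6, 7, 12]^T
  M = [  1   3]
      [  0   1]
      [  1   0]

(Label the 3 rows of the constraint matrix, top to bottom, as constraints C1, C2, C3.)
Optimal: a = 0, b = 2
Binding: C1, a ≥ 0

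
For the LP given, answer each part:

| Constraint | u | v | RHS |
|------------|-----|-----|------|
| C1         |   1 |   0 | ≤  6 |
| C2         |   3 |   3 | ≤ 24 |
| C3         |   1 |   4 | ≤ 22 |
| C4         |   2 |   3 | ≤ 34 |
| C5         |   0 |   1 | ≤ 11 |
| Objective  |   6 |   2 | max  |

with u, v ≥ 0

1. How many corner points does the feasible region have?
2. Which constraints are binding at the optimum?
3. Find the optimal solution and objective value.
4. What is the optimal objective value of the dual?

1. 5
2. C1, C2
3. u = 6, v = 2, z = 40
4. 40 (by strong duality, equal to the primal optimum)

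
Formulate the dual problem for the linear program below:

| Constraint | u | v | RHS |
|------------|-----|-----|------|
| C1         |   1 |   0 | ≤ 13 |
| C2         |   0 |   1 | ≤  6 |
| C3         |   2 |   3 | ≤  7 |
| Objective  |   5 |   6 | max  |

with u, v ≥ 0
Minimize: z = 13y1 + 6y2 + 7y3

Subject to:
  C1: -y1 - 2y3 ≤ -5
  C2: -y2 - 3y3 ≤ -6
  y1, y2, y3 ≥ 0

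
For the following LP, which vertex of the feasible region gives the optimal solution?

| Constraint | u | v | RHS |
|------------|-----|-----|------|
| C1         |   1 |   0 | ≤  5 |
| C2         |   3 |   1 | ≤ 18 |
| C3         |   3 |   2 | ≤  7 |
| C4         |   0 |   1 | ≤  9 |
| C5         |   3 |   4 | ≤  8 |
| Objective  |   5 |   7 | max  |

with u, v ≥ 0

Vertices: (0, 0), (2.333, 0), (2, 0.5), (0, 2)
Evaluating z = 5u + 7v at each vertex:
  (0, 0): z = 0
  (2.333, 0): z = 11.67
  (2, 0.5): z = 13.5
  (0, 2): z = 14

The largest value is z = 14, attained at (0, 2).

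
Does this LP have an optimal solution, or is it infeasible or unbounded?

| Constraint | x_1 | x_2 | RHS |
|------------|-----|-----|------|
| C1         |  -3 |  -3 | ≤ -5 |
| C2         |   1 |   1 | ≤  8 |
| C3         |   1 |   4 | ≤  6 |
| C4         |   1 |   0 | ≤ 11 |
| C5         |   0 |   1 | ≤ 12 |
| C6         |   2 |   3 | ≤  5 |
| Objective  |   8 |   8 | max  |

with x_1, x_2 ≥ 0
The point (2.5, 0) satisfies every constraint, so the LP is feasible; the constraints give x_1 ≤ 11 and x_2 ≤ 12, which with x_1, x_2 ≥ 0 keep the feasible region inside a bounded box. A feasible, bounded LP attains a finite optimum at a vertex.

Evaluating z = 8x_1 + 8x_2 at each vertex:
  (1.667, 0): z = 13.33
  (2.5, 0): z = 20
  (0.4, 1.4): z = 14.4
  (0.2222, 1.444): z = 13.33

Feasible with finite optimum z* = 20 at (2.5, 0).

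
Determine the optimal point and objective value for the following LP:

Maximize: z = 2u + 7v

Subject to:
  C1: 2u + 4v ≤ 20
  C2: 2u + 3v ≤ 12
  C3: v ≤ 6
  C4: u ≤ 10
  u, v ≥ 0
u = 0, v = 4, z = 28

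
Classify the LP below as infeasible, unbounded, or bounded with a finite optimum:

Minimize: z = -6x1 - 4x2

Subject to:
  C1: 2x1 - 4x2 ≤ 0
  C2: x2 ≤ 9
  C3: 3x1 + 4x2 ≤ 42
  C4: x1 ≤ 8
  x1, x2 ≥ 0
The point (8, 4.5) satisfies every constraint, so the LP is feasible; the constraints give x1 ≤ 8 and x2 ≤ 9, which with x1, x2 ≥ 0 keep the feasible region inside a bounded box. A feasible, bounded LP attains a finite optimum at a vertex.

Evaluating z = -6x1 - 4x2 at each vertex:
  (0, 0): z = 0
  (8, 4): z = -64
  (8, 4.5): z = -66
  (2, 9): z = -48
  (0, 9): z = -36

Bounded optimum: z* = -66 at (8, 4.5).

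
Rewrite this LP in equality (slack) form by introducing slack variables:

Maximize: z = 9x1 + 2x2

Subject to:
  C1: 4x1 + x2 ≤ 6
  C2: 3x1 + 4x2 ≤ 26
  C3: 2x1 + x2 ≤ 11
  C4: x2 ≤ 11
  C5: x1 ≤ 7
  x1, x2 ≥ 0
max z = 9x1 + 2x2

s.t.
  4x1 + x2 + s1 = 6
  3x1 + 4x2 + s2 = 26
  2x1 + x2 + s3 = 11
  x2 + s4 = 11
  x1 + s5 = 7
  x1, x2, s1, s2, s3, s4, s5 ≥ 0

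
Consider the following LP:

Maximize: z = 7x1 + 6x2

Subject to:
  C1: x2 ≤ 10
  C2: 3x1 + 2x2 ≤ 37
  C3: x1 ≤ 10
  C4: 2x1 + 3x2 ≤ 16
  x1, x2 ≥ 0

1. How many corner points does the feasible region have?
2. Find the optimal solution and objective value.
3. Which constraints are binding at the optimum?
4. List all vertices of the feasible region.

1. 3
2. x1 = 8, x2 = 0, z = 56
3. C4, x2 ≥ 0
4. (0, 0), (8, 0), (0, 5.333)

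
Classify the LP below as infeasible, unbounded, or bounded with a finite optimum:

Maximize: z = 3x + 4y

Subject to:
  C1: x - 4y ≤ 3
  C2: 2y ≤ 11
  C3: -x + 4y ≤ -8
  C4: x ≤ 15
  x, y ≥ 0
C1 requires x - 4y ≤ 3, while C3 (-x + 4y ≤ -8) is equivalent to x - 4y ≥ 8. Together they would need 8 ≤ x - 4y ≤ 3, which is impossible since 8 > 3. No point satisfies all constraints.

Infeasible: no point satisfies all constraints simultaneously.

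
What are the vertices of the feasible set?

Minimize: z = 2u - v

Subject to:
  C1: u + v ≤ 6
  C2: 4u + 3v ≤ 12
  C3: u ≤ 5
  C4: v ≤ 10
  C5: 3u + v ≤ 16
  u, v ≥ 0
Each vertex is the intersection of two constraint boundaries that also satisfies all remaining constraints:
  u = 0 and v = 0 → (0, 0)
  4u + 3v = 12 and v = 0 → (3, 0)
  4u + 3v = 12 and u = 0 → (0, 4)

Vertices: (0, 0), (3, 0), (0, 4)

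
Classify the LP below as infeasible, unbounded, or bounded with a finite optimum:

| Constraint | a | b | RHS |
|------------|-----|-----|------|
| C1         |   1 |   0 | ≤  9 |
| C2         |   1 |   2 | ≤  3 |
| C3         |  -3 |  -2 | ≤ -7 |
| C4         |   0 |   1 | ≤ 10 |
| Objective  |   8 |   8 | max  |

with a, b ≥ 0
The point (3, 0) satisfies every constraint, so the LP is feasible; the constraints give a ≤ 9 and b ≤ 10, which with a, b ≥ 0 keep the feasible region inside a bounded box. A feasible, bounded LP attains a finite optimum at a vertex.

Evaluating z = 8a + 8b at each vertex:
  (2.333, 0): z = 18.67
  (3, 0): z = 24
  (2, 0.5): z = 20

The LP has an optimal solution: (3, 0) with z = 24.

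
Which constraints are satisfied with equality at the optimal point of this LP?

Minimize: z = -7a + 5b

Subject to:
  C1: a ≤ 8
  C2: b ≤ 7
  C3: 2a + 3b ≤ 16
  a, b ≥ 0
Optimal: a = 8, b = 0
Binding: C1, C3, b ≥ 0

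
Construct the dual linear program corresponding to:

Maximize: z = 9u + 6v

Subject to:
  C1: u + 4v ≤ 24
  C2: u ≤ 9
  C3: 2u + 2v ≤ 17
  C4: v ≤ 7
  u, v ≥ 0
Minimize: z = 24y1 + 9y2 + 17y3 + 7y4

Subject to:
  C1: -y1 - y2 - 2y3 ≤ -9
  C2: -4y1 - 2y3 - y4 ≤ -6
  y1, y2, y3, y4 ≥ 0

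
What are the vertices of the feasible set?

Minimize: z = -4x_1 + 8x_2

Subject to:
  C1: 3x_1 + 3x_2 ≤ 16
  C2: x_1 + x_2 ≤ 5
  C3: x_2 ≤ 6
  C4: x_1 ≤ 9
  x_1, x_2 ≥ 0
Each vertex is the intersection of two constraint boundaries that also satisfies all remaining constraints:
  x_1 = 0 and x_2 = 0 → (0, 0)
  x_1 + x_2 = 5 and x_2 = 0 → (5, 0)
  x_1 + x_2 = 5 and x_1 = 0 → (0, 5)

Vertices: (0, 0), (5, 0), (0, 5)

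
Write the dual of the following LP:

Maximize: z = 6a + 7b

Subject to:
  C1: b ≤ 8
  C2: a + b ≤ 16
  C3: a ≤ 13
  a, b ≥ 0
Minimize: z = 8y1 + 16y2 + 13y3

Subject to:
  C1: -y2 - y3 ≤ -6
  C2: -y1 - y2 ≤ -7
  y1, y2, y3 ≥ 0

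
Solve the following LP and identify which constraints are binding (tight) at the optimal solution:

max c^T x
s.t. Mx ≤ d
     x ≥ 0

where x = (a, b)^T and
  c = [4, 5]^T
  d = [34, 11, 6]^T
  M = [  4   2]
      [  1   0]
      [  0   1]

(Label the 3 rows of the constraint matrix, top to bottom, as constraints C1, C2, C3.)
Optimal: a = 5.5, b = 6
Slack at optimum:
  C1: slack = 0 (binding)
  C2: slack = 5.5
  C3: slack = 0 (binding)
  a ≥ 0: a = 5.5
  b ≥ 0: b = 6
Binding constraints: C1, C3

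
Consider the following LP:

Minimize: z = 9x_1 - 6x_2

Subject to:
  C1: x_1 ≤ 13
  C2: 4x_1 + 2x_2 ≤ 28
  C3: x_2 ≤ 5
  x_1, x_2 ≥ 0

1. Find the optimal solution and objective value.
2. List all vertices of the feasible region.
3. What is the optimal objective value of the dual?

1. x_1 = 0, x_2 = 5, z = -30
2. (0, 0), (7, 0), (4.5, 5), (0, 5)
3. -30 (by strong duality, equal to the primal optimum)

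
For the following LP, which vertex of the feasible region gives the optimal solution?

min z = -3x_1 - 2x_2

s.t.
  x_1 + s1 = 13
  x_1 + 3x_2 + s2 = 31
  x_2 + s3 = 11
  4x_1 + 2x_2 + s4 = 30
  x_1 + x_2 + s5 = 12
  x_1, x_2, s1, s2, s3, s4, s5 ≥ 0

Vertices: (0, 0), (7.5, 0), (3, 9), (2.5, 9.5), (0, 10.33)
(3, 9) with z = -27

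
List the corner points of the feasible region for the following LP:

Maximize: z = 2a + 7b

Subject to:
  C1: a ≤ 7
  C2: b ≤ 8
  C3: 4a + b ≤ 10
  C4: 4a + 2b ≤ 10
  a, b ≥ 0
Each vertex is the intersection of two constraint boundaries that also satisfies all remaining constraints:
  a = 0 and b = 0 → (0, 0)
  4a + b = 10 and 4a + 2b = 10 → (2.5, 0)
  4a + 2b = 10 and a = 0 → (0, 5)

Vertices: (0, 0), (2.5, 0), (0, 5)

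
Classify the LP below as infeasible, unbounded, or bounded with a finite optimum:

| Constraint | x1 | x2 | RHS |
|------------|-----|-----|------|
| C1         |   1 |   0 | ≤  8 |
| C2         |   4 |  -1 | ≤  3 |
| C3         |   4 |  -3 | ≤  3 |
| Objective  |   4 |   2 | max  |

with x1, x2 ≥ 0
Feasible point: (0, 0) satisfies every constraint, so the LP is feasible.
Direction d = (0, 1): for each constraint row a, a·d ≤ 0 —
  (1)(0) + (0)(1) = 0 ≤ 0
  (4)(0) + (-1)(1) = -1 ≤ 0
  (4)(0) + (-3)(1) = -3 ≤ 0
and d ≥ 0, so (0, 0) + t·d stays feasible for every t ≥ 0. Along this ray z = 4x1 + 2x2 changes by 2 per unit t, so z → +∞.

Unbounded — the objective can increase without bound over the feasible region.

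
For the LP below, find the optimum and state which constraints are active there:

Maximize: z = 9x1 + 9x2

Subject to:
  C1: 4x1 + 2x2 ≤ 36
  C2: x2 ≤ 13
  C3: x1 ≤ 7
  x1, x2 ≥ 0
Optimal: x1 = 2.5, x2 = 13
Binding: C1, C2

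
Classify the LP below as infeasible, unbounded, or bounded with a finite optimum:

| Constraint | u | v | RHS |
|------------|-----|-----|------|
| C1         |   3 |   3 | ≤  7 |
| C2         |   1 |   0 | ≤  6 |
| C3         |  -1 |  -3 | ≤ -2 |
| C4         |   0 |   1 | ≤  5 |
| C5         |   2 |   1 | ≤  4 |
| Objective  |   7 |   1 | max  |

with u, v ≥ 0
The point (2, 0) satisfies every constraint, so the LP is feasible; the constraints give u ≤ 6 and v ≤ 5, which with u, v ≥ 0 keep the feasible region inside a bounded box. A feasible, bounded LP attains a finite optimum at a vertex.

Bounded optimum: z* = 14 at (2, 0).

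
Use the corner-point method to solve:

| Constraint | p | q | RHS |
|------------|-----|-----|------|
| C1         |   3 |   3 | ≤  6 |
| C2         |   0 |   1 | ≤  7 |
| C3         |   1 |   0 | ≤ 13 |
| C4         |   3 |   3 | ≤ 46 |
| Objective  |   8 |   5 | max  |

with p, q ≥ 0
Each vertex is the intersection of two constraint boundaries that also satisfies all remaining constraints:
  p = 0 and q = 0 → (0, 0)
  3p + 3q = 6 and q = 0 → (2, 0)
  3p + 3q = 6 and p = 0 → (0, 2)

Evaluating z = 8p + 5q at each vertex:
  (0, 0): z = 0
  (2, 0): z = 16
  (0, 2): z = 10

The maximum is at (2, 0) with z = 16.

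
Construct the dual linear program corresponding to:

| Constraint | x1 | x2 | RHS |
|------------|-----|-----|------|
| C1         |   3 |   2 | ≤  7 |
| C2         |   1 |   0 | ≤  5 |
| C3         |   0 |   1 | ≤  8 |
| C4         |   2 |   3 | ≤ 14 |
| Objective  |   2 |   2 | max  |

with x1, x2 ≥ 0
Minimize: z = 7y1 + 5y2 + 8y3 + 14y4

Subject to:
  C1: -3y1 - y2 - 2y4 ≤ -2
  C2: -2y1 - y3 - 3y4 ≤ -2
  y1, y2, y3, y4 ≥ 0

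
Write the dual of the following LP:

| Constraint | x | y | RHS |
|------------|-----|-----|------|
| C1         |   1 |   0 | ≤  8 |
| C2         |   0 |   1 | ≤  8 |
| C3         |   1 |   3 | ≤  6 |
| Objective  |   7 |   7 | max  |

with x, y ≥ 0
Minimize: z = 8y1 + 8y2 + 6y3

Subject to:
  C1: -y1 - y3 ≤ -7
  C2: -y2 - 3y3 ≤ -7
  y1, y2, y3 ≥ 0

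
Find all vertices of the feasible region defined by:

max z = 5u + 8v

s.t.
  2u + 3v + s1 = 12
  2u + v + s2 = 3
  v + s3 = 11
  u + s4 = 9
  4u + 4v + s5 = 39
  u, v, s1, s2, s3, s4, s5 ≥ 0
Each vertex is the intersection of two constraint boundaries that also satisfies all remaining constraints:
  u = 0 and v = 0 → (0, 0)
  2u + v = 3 and v = 0 → (1.5, 0)
  2u + v = 3 and u = 0 → (0, 3)

Vertices: (0, 0), (1.5, 0), (0, 3)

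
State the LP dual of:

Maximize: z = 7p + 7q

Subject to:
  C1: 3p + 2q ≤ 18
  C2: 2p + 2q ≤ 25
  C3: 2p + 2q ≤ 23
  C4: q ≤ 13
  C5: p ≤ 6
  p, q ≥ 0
Minimize: z = 18y1 + 25y2 + 23y3 + 13y4 + 6y5

Subject to:
  C1: -3y1 - 2y2 - 2y3 - y5 ≤ -7
  C2: -2y1 - 2y2 - 2y3 - y4 ≤ -7
  y1, y2, y3, y4, y5 ≥ 0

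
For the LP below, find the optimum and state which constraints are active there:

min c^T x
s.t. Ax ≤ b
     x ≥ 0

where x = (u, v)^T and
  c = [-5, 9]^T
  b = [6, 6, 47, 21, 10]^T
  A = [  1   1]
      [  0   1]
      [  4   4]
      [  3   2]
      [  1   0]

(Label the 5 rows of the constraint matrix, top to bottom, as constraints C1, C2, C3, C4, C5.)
Optimal: u = 6, v = 0
Binding: C1, v ≥ 0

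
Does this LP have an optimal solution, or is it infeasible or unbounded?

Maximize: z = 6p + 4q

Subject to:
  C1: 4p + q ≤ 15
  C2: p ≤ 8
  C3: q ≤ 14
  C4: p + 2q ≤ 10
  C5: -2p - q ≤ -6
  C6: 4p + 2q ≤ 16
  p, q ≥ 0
The point (2, 4) satisfies every constraint, so the LP is feasible; the constraints give p ≤ 8 and q ≤ 14, which with p, q ≥ 0 keep the feasible region inside a bounded box. A feasible, bounded LP attains a finite optimum at a vertex.

Evaluating z = 6p + 4q at each vertex:
  (3, 0): z = 18
  (3.75, 0): z = 22.5
  (3.5, 1): z = 25
  (2, 4): z = 28
  (0.6667, 4.667): z = 22.67

Bounded optimum: z* = 28 at (2, 4).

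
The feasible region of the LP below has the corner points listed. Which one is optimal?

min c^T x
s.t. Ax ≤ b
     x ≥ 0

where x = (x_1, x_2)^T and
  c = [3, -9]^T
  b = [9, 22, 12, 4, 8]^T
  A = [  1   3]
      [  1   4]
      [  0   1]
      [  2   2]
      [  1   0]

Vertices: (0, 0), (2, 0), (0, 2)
Evaluating z = 3x_1 - 9x_2 at each vertex:
  (0, 0): z = 0
  (2, 0): z = 6
  (0, 2): z = -18

The smallest value is z = -18, attained at (0, 2).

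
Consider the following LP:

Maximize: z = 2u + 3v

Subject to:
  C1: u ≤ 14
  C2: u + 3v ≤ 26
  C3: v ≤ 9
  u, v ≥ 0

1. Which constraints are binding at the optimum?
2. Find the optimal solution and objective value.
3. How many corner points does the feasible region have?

1. C1, C2
2. u = 14, v = 4, z = 40
3. 4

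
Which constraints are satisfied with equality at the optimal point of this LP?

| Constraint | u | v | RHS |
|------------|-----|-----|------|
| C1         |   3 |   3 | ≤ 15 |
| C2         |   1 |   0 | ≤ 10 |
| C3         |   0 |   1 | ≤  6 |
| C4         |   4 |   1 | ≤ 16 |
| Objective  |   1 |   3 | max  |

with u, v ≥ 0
Optimal: u = 0, v = 5
Binding: C1, u ≥ 0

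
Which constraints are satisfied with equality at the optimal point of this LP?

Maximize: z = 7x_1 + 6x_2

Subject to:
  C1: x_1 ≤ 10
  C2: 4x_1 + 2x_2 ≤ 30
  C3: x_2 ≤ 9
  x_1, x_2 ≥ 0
Optimal: x_1 = 3, x_2 = 9
Binding: C2, C3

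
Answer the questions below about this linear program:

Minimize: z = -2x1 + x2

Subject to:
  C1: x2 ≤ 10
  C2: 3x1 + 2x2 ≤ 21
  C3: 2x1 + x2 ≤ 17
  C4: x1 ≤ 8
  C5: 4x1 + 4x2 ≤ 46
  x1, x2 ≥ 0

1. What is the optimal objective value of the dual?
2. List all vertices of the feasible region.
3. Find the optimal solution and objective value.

1. -14 (by strong duality, equal to the primal optimum)
2. (0, 0), (7, 0), (0.3333, 10), (0, 10)
3. x1 = 7, x2 = 0, z = -14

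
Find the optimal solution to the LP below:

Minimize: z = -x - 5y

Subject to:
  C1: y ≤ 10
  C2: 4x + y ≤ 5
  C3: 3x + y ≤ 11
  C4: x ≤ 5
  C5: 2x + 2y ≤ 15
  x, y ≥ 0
Each vertex is the intersection of two constraint boundaries that also satisfies all remaining constraints:
  x = 0 and y = 0 → (0, 0)
  4x + y = 5 and y = 0 → (1.25, 0)
  4x + y = 5 and x = 0 → (0, 5)

Evaluating z = -x - 5y at each vertex:
  (0, 0): z = 0
  (1.25, 0): z = -1.25
  (0, 5): z = -25

The minimum is at (0, 5) with z = -25.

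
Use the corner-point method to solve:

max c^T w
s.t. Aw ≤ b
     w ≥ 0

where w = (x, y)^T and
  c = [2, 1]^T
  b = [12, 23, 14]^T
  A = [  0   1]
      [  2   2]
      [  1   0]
Each vertex is the intersection of two constraint boundaries that also satisfies all remaining constraints:
  x = 0 and y = 0 → (0, 0)
  2x + 2y = 23 and y = 0 → (11.5, 0)
  2x + 2y = 23 and x = 0 → (0, 11.5)

Evaluating z = 2x + y at each vertex:
  (0, 0): z = 0
  (11.5, 0): z = 23
  (0, 11.5): z = 11.5

The maximum is at (11.5, 0) with z = 23.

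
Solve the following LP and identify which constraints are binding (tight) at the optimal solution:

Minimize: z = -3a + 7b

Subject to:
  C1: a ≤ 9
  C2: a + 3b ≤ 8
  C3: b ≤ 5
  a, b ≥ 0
Optimal: a = 8, b = 0
Slack at optimum:
  C1: slack = 1
  C2: slack = 0 (binding)
  C3: slack = 5
  a ≥ 0: a = 8
  b ≥ 0: b = 0 (binding)
Binding constraints: C2, b ≥ 0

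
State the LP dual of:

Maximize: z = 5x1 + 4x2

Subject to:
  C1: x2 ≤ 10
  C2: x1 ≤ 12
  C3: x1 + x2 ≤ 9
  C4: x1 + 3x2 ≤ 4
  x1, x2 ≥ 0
Minimize: z = 10y1 + 12y2 + 9y3 + 4y4

Subject to:
  C1: -y2 - y3 - y4 ≤ -5
  C2: -y1 - y3 - 3y4 ≤ -4
  y1, y2, y3, y4 ≥ 0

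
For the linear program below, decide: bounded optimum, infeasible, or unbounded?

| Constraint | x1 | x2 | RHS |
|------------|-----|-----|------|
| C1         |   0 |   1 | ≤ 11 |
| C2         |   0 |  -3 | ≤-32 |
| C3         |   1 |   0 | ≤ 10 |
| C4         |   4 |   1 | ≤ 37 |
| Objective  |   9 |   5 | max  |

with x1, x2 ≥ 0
The point (6.5, 11) satisfies every constraint, so the LP is feasible; the constraints give x1 ≤ 10 and x2 ≤ 11, which with x1, x2 ≥ 0 keep the feasible region inside a bounded box. A feasible, bounded LP attains a finite optimum at a vertex.

Evaluating z = 9x1 + 5x2 at each vertex:
  (0, 10.67): z = 53.33
  (6.583, 10.67): z = 112.6
  (6.5, 11): z = 113.5
  (0, 11): z = 55

Bounded optimum: z* = 113.5 at (6.5, 11).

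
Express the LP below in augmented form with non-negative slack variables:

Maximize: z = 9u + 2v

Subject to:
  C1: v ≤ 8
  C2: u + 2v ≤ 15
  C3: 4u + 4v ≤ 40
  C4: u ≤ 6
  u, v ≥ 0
max z = 9u + 2v

s.t.
  v + s1 = 8
  u + 2v + s2 = 15
  4u + 4v + s3 = 40
  u + s4 = 6
  u, v, s1, s2, s3, s4 ≥ 0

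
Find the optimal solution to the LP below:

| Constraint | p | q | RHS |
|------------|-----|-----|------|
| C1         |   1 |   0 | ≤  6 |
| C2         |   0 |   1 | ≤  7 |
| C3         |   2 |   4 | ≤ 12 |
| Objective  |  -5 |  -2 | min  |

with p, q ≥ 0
Each vertex is the intersection of two constraint boundaries that also satisfies all remaining constraints:
  p = 0 and q = 0 → (0, 0)
  p = 6 and 2p + 4q = 12 → (6, 0)
  2p + 4q = 12 and p = 0 → (0, 3)

Evaluating z = -5p - 2q at each vertex:
  (0, 0): z = 0
  (6, 0): z = -30
  (0, 3): z = -6

The minimum is at (6, 0) with z = -30.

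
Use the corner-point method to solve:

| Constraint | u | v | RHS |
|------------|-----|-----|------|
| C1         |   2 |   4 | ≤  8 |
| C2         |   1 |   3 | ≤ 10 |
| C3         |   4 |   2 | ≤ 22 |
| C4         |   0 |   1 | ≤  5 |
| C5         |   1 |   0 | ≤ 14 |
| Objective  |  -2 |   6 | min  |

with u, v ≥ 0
Each vertex is the intersection of two constraint boundaries that also satisfies all remaining constraints:
  u = 0 and v = 0 → (0, 0)
  2u + 4v = 8 and v = 0 → (4, 0)
  2u + 4v = 8 and u = 0 → (0, 2)

Evaluating z = -2u + 6v at each vertex:
  (0, 0): z = 0
  (4, 0): z = -8
  (0, 2): z = 12

The minimum is at (4, 0) with z = -8.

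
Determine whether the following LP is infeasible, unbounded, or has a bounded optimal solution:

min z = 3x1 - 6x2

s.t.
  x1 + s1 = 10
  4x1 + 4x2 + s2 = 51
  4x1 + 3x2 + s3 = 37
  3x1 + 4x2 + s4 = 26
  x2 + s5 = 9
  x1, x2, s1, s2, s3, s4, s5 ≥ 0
The point (0, 6.5) satisfies every constraint, so the LP is feasible; the constraints give x1 ≤ 10 and x2 ≤ 9, which with x1, x2 ≥ 0 keep the feasible region inside a bounded box. A feasible, bounded LP attains a finite optimum at a vertex.

Bounded optimum: z* = -39 at (0, 6.5).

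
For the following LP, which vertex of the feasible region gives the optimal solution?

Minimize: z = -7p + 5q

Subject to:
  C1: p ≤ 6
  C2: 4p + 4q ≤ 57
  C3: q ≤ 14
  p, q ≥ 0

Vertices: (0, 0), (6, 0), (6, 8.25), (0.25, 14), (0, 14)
Evaluating z = -7p + 5q at each vertex:
  (0, 0): z = 0
  (6, 0): z = -42
  (6, 8.25): z = -0.75
  (0.25, 14): z = 68.25
  (0, 14): z = 70

The smallest value is z = -42, attained at (6, 0).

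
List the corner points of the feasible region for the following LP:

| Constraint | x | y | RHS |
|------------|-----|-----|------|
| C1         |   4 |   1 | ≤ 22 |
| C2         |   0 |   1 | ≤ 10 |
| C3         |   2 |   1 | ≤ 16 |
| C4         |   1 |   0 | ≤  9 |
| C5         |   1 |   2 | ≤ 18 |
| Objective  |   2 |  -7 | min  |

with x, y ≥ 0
Each vertex is the intersection of two constraint boundaries that also satisfies all remaining constraints:
  x = 0 and y = 0 → (0, 0)
  4x + y = 22 and y = 0 → (5.5, 0)
  4x + y = 22 and x + 2y = 18 → (3.714, 7.143)
  x + 2y = 18 and x = 0 → (0, 9)

Vertices: (0, 0), (5.5, 0), (3.714, 7.143), (0, 9)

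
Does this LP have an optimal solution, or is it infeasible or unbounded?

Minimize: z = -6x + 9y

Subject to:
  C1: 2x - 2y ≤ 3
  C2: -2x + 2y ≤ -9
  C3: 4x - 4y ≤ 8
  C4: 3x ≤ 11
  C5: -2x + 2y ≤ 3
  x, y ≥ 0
C1 requires 2x - 2y ≤ 3, while C2 (-2x + 2y ≤ -9) is equivalent to 2x - 2y ≥ 9. Together they would need 9 ≤ 2x - 2y ≤ 3, which is impossible since 9 > 3. No point satisfies all constraints.

The feasible region is empty; the LP is infeasible.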